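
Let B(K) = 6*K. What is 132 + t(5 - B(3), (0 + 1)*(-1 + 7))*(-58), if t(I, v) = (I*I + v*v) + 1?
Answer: -11816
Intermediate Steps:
t(I, v) = 1 + I² + v² (t(I, v) = (I² + v²) + 1 = 1 + I² + v²)
132 + t(5 - B(3), (0 + 1)*(-1 + 7))*(-58) = 132 + (1 + (5 - 6*3)² + ((0 + 1)*(-1 + 7))²)*(-58) = 132 + (1 + (5 - 1*18)² + (1*6)²)*(-58) = 132 + (1 + (5 - 18)² + 6²)*(-58) = 132 + (1 + (-13)² + 36)*(-58) = 132 + (1 + 169 + 36)*(-58) = 132 + 206*(-58) = 132 - 11948 = -11816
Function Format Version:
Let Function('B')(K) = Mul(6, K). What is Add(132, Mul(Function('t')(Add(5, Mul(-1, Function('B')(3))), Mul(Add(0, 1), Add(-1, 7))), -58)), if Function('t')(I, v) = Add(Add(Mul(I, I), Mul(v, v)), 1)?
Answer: -11816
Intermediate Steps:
Function('t')(I, v) = Add(1, Pow(I, 2), Pow(v, 2)) (Function('t')(I, v) = Add(Add(Pow(I, 2), Pow(v, 2)), 1) = Add(1, Pow(I, 2), Pow(v, 2)))
Add(132, Mul(Function('t')(Add(5, Mul(-1, Function('B')(3))), Mul(Add(0, 1), Add(-1, 7))), -58)) = Add(132, Mul(Add(1, Pow(Add(5, Mul(-1, Mul(6, 3))), 2), Pow(Mul(Add(0, 1), Add(-1, 7)), 2)), -58)) = Add(132, Mul(Add(1, Pow(Add(5, Mul(-1, 18)), 2), Pow(Mul(1, 6), 2)), -58)) = Add(132, Mul(Add(1, Pow(Add(5, -18), 2), Pow(6, 2)), -58)) = Add(132, Mul(Add(1, Pow(-13, 2), 36), -58)) = Add(132, Mul(Add(1, 169, 36), -58)) = Add(132, Mul(206, -58)) = Add(132, -11948) = -11816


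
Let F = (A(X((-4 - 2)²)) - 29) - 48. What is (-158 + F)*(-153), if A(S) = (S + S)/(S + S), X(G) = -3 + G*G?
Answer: 35802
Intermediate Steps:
X(G) = -3 + G²
A(S) = 1 (A(S) = (2*S)/((2*S)) = (2*S)*(1/(2*S)) = 1)
F = -76 (F = (1 - 29) - 48 = -28 - 48 = -76)
(-158 + F)*(-153) = (-158 - 76)*(-153) = -234*(-153) = 35802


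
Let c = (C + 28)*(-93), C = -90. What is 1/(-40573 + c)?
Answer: -1/34807 ≈ -2.8730e-5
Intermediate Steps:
c = 5766 (c = (-90 + 28)*(-93) = -62*(-93) = 5766)
1/(-40573 + c) = 1/(-40573 + 5766) = 1/(-34807) = -1/34807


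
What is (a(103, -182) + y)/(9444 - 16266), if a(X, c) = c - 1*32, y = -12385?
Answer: 12599/6822 ≈ 1.8468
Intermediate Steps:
a(X, c) = -32 + c (a(X, c) = c - 32 = -32 + c)
(a(103, -182) + y)/(9444 - 16266) = ((-32 - 182) - 12385)/(9444 - 16266) = (-214 - 12385)/(-6822) = -12599*(-1/6822) = 12599/6822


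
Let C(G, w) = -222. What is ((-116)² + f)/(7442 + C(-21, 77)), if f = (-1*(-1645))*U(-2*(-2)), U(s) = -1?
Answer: 11811/7220 ≈ 1.6359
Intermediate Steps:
f = -1645 (f = -1*(-1645)*(-1) = 1645*(-1) = -1645)
((-116)² + f)/(7442 + C(-21, 77)) = ((-116)² - 1645)/(7442 - 222) = (13456 - 1645)/7220 = 11811*(1/7220) = 11811/7220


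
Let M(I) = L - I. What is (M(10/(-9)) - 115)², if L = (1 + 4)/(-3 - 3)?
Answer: 4264225/324 ≈ 13161.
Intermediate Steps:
L = -⅚ (L = 5/(-6) = 5*(-⅙) = -⅚ ≈ -0.83333)
M(I) = -⅚ - I
(M(10/(-9)) - 115)² = ((-⅚ - 10/(-9)) - 115)² = ((-⅚ - 10*(-1)/9) - 115)² = ((-⅚ - 1*(-10/9)) - 115)² = ((-⅚ + 10/9) - 115)² = (5/18 - 115)² = (-2065/18)² = 4264225/324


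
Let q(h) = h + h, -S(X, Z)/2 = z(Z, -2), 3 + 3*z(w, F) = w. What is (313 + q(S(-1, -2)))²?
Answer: 919681/9 ≈ 1.0219e+5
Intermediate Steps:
z(w, F) = -1 + w/3
S(X, Z) = 2 - 2*Z/3 (S(X, Z) = -2*(-1 + Z/3) = 2 - 2*Z/3)
q(h) = 2*h
(313 + q(S(-1, -2)))² = (313 + 2*(2 - ⅔*(-2)))² = (313 + 2*(2 + 4/3))² = (313 + 2*(10/3))² = (313 + 20/3)² = (959/3)² = 919681/9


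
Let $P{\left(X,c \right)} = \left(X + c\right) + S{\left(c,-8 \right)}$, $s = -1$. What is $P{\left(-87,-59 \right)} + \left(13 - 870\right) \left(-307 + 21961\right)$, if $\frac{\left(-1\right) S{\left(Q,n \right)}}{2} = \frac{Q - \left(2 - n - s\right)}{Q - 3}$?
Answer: $- \frac{575286414}{31} \approx -1.8558 \cdot 10^{7}$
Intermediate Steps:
$S{\left(Q,n \right)} = - \frac{2 \left(-3 + Q + n\right)}{-3 + Q}$ ($S{\left(Q,n \right)} = - 2 \frac{Q + \left(\left(n - 1\right) - 2\right)}{Q - 3} = - 2 \frac{Q + \left(\left(-1 + n\right) - 2\right)}{-3 + Q} = - 2 \frac{Q + \left(-3 + n\right)}{-3 + Q} = - 2 \frac{-3 + Q + n}{-3 + Q} = - \frac{2 \left(-3 + Q + n\right)}{-3 + Q}$)
$P{\left(X,c \right)} = X + c + \frac{2 \left(11 - c\right)}{-3 + c}$ ($P{\left(X,c \right)} = \left(X + c\right) + \frac{2 \left(3 - c - -8\right)}{-3 + c} = \left(X + c\right) + \frac{2 \left(3 - c + 8\right)}{-3 + c} = \left(X + c\right) + \frac{2 \left(11 - c\right)}{-3 + c} = X + c + \frac{2 \left(11 - c\right)}{-3 + c}$)
$P{\left(-87,-59 \right)} + \left(13 - 870\right) \left(-307 + 21961\right) = \frac{22 - -118 + \left(-3 - 59\right) \left(-87 - 59\right)}{-3 - 59} + \left(13 - 870\right) \left(-307 + 21961\right) = \frac{22 + 118 - -9052}{-62} - 18557478 = - \frac{22 + 118 + 9052}{62} - 18557478 = \left(- \frac{1}{62}\right) 9192 - 18557478 = - \frac{4596}{31} - 18557478 = - \frac{575286414}{31}$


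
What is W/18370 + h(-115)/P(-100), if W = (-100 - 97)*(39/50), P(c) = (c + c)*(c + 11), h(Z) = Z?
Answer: -2423849/163493000 ≈ -0.014825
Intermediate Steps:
P(c) = 2*c*(11 + c) (P(c) = (2*c)*(11 + c) = 2*c*(11 + c))
W = -7683/50 ≈ -153.66
W/18370 + h(-115)/P(-100) = -7683/50/18370 - 115*(-1/(200*(11 - 100))) = -7683/50*1/18370 - 115/(2*(-100)*(-89)) = -7683/918500 - 115/17800 = -7683/918500 - 115*1/17800 = -7683/918500 - 23/3560 = -2423849/163493000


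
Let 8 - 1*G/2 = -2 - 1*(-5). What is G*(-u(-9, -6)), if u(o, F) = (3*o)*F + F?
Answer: -1560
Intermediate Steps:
u(o, F) = F + 3*F*o (u(o, F) = 3*F*o + F = F + 3*F*o)
G = 10 (G = 16 - 2*(-2 - 1*(-5)) = 16 - 2*(-2 + 5) = 16 - 2*3 = 16 - 6 = 10)
G*(-u(-9, -6)) = 10*(-(-6)*(1 + 3*(-9))) = 10*(-(-6)*(1 - 27)) = 10*(-(-6)*(-26)) = 10*(-1*156) = 10*(-156) = -1560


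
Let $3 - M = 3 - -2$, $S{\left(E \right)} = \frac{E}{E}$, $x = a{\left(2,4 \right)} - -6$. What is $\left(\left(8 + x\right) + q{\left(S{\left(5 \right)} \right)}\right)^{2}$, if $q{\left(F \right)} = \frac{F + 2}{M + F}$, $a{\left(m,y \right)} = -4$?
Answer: $49$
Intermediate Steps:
$x = 2$ ($x = -4 - -6 = -4 + 6 = 2$)
$S{\left(E \right)} = 1$
$M = -2$ ($M = 3 - \left(3 - -2\right) = 3 - \left(3 + 2\right) = 3 - 5 = -2$)
$q{\left(F \right)} = \frac{2 + F}{-2 + F}$ ($q{\left(F \right)} = \frac{F + 2}{-2 + F} = \frac{2 + F}{-2 + F}$)
$\left(\left(8 + x\right) + q{\left(S{\left(5 \right)} \right)}\right)^{2} = \left(\left(8 + 2\right) + \frac{2 + 1}{-2 + 1}\right)^{2} = \left(10 + \frac{1}{-1} \cdot 3\right)^{2} = \left(10 - 3\right)^{2} = 7^{2} = 49$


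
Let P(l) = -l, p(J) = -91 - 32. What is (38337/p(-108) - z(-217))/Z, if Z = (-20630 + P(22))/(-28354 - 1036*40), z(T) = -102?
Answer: -300009509/423366 ≈ -708.63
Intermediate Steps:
p(J) = -123
Z = 10326/34897 (Z = (-20630 - 1*22)/(-28354 - 1036*40) = (-20630 - 22)/(-28354 - 41440) = -20652/(-69794) = -20652*(-1/69794) = 10326/34897 ≈ 0.29590)
(38337/p(-108) - z(-217))/Z = (38337/(-123) - 1*(-102))/(10326/34897) = (38337*(-1/123) + 102)*(34897/10326) = (-12779/41 + 102)*(34897/10326) = -8597/41*34897/10326 = -300009509/423366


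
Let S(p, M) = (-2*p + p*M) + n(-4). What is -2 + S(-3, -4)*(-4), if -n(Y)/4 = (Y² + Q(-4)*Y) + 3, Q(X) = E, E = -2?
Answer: 358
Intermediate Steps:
Q(X) = -2
n(Y) = -12 - 4*Y² + 8*Y (n(Y) = -4*((Y² - 2*Y) + 3) = -4*(3 + Y² - 2*Y) = -12 - 4*Y² + 8*Y)
S(p, M) = -108 - 2*p + M*p (S(p, M) = (-2*p + p*M) + (-12 - 4*(-4)² + 8*(-4)) = (-2*p + M*p) + (-12 - 4*16 - 32) = (-2*p + M*p) + (-12 - 64 - 32) = (-2*p + M*p) - 108 = -108 - 2*p + M*p)
-2 + S(-3, -4)*(-4) = -2 + (-108 - 2*(-3) - 4*(-3))*(-4) = -2 + (-108 + 6 + 12)*(-4) = -2 - 90*(-4) = -2 + 360 = 358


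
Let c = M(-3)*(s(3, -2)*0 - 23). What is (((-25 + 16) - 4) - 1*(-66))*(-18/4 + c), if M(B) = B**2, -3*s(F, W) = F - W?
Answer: -22419/2 ≈ -11210.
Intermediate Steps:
s(F, W) = -F/3 + W/3 (s(F, W) = -(F - W)/3 = -F/3 + W/3)
c = -207 (c = (-3)**2*((-1/3*3 + (1/3)*(-2))*0 - 23) = 9*((-1 - 2/3)*0 - 23) = 9*(-5/3*0 - 23) = 9*(0 - 23) = 9*(-23) = -207)
(((-25 + 16) - 4) - 1*(-66))*(-18/4 + c) = (((-25 + 16) - 4) - 1*(-66))*(-18/4 - 207) = ((-9 - 4) + 66)*(-18*1/4 - 207) = (-13 + 66)*(-9/2 - 207) = 53*(-423/2) = -22419/2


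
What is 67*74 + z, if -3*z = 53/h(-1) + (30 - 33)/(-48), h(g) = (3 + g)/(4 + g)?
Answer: 236711/48 ≈ 4931.5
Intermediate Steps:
h(g) = (3 + g)/(4 + g)
z = -1273/48 (z = -(53/(((3 - 1)/(4 - 1))) + (30 - 33)/(-48))/3 = -(53/((2/3)) - 3*(-1/48))/3 = -(53/(((⅓)*2)) + 1/16)/3 = -(53/(⅔) + 1/16)/3 = -(53*(3/2) + 1/16)/3 = -(159/2 + 1/16)/3 = -⅓*1273/16 = -1273/48 ≈ -26.521)
67*74 + z = 67*74 - 1273/48 = 4958 - 1273/48 = 236711/48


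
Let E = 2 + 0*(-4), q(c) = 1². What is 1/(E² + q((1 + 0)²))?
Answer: ⅕ ≈ 0.20000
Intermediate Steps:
q(c) = 1
E = 2 (E = 2 + 0 = 2)
1/(E² + q((1 + 0)²)) = 1/(2² + 1) = 1/(4 + 1) = 1/5 = ⅕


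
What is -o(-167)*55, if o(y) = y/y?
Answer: -55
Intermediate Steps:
o(y) = 1
-o(-167)*55 = -1*1*55 = -1*55 = -55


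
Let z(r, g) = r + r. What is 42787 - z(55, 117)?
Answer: 42677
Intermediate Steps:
z(r, g) = 2*r
42787 - z(55, 117) = 42787 - 2*55 = 42787 - 1*110 = 42787 - 110 = 42677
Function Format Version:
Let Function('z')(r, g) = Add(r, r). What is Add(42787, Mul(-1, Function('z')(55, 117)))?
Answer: 42677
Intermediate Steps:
Function('z')(r, g) = Mul(2, r)
Add(42787, Mul(-1, Function('z')(55, 117))) = Add(42787, Mul(-1, Mul(2, 55))) = Add(42787, Mul(-1, 110)) = Add(42787, -110) = 42677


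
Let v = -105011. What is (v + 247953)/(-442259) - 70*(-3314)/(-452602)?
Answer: -83645538952/100083653959 ≈ -0.83576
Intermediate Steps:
(v + 247953)/(-442259) - 70*(-3314)/(-452602) = (-105011 + 247953)/(-442259) - 70*(-3314)/(-452602) = 142942*(-1/442259) + 231980*(-1/452602) = -142942/442259 - 115990/226301 = -83645538952/100083653959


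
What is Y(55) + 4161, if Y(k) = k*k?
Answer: 7186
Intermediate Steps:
Y(k) = k**2
Y(55) + 4161 = 55**2 + 4161 = 3025 + 4161 = 7186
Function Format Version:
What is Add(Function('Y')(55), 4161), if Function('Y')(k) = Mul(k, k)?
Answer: 7186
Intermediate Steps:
Function('Y')(k) = Pow(k, 2)
Add(Function('Y')(55), 4161) = Add(Pow(55, 2), 4161) = Add(3025, 4161) = 7186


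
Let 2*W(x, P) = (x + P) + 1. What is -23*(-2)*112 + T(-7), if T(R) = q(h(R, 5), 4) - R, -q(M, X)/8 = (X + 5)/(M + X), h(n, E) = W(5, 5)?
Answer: 97877/19 ≈ 5151.4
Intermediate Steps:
W(x, P) = 1/2 + P/2 + x/2 (W(x, P) = ((x + P) + 1)/2 = ((P + x) + 1)/2 = (1 + P + x)/2 = 1/2 + P/2 + x/2)
h(n, E) = 11/2 (h(n, E) = 1/2 + (1/2)*5 + (1/2)*5 = 1/2 + 5/2 + 5/2 = 11/2)
q(M, X) = -8*(5 + X)/(M + X) (q(M, X) = -8*(X + 5)/(M + X) = -8*(5 + X)/(M + X))
T(R) = -144/19 - R (T(R) = 8*(-5 - 1*4)/(11/2 + 4) - R = 8*(-5 - 4)/(19/2) - R = 8*(2/19)*(-9) - R = -144/19 - R)
-23*(-2)*112 + T(-7) = -23*(-2)*112 + (-144/19 - 1*(-7)) = 46*112 + (-144/19 + 7) = 5152 - 11/19 = 97877/19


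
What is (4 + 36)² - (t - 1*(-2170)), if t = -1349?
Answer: 779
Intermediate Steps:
(4 + 36)² - (t - 1*(-2170)) = (4 + 36)² - (-1349 - 1*(-2170)) = 40² - (-1349 + 2170) = 1600 - 1*821 = 1600 - 821 = 779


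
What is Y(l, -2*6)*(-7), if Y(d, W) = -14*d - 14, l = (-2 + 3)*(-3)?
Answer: -196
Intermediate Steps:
l = -3 (l = 1*(-3) = -3)
Y(d, W) = -14 - 14*d
Y(l, -2*6)*(-7) = (-14 - 14*(-3))*(-7) = (-14 + 42)*(-7) = 28*(-7) = -196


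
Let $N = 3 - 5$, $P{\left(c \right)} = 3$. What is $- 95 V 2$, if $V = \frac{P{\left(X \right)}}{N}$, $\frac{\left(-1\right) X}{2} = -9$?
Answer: $285$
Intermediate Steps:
$X = 18$ ($X = \left(-2\right) \left(-9\right) = 18$)
$N = -2$ ($N = 3 - 5 = -2$)
$V = - \frac{3}{2}$ ($V = \frac{3}{-2} = 3 \left(- \frac{1}{2}\right) = - \frac{3}{2} \approx -1.5$)
$- 95 V 2 = \left(-95\right) \left(- \frac{3}{2}\right) 2 = \frac{285}{2} \cdot 2 = 285$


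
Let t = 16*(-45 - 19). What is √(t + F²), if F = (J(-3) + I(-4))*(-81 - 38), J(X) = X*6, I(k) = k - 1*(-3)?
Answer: √5111097 ≈ 2260.8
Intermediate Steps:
I(k) = 3 + k (I(k) = k + 3 = 3 + k)
J(X) = 6*X
F = 2261 (F = (6*(-3) + (3 - 4))*(-81 - 38) = (-18 - 1)*(-119) = -19*(-119) = 2261)
t = -1024 (t = 16*(-64) = -1024)
√(t + F²) = √(-1024 + 2261²) = √(-1024 + 5112121) = √5111097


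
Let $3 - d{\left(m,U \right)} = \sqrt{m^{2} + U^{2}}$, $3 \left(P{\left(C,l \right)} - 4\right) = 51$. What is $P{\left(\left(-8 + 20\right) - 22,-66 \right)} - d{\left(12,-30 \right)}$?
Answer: $18 + 6 \sqrt{29} \approx 50.311$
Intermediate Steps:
$P{\left(C,l \right)} = 21$ ($P{\left(C,l \right)} = 4 + \frac{1}{3} \cdot 51 = 4 + 17 = 21$)
$d{\left(m,U \right)} = 3 - \sqrt{U^{2} + m^{2}}$ ($d{\left(m,U \right)} = 3 - \sqrt{m^{2} + U^{2}} = 3 - \sqrt{U^{2} + m^{2}}$)
$P{\left(\left(-8 + 20\right) - 22,-66 \right)} - d{\left(12,-30 \right)} = 21 - \left(3 - \sqrt{\left(-30\right)^{2} + 12^{2}}\right) = 21 - \left(3 - \sqrt{900 + 144}\right) = 21 - \left(3 - \sqrt{1044}\right) = 21 - \left(3 - 6 \sqrt{29}\right) = 18 + 6 \sqrt{29}$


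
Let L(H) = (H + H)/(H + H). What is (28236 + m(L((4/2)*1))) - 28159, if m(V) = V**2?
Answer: 78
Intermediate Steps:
L(H) = 1 (L(H) = (2*H)/((2*H)) = (2*H)*(1/(2*H)) = 1)
(28236 + m(L((4/2)*1))) - 28159 = (28236 + 1**2) - 28159 = (28236 + 1) - 28159 = 28237 - 28159 = 78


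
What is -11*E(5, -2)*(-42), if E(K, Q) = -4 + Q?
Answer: -2772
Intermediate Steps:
-11*E(5, -2)*(-42) = -11*(-4 - 2)*(-42) = -11*(-6)*(-42) = 66*(-42) = -2772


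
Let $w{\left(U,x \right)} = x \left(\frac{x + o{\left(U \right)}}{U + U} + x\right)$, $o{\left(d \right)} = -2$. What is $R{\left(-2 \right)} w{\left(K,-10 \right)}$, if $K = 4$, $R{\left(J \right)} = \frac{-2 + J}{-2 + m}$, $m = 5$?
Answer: $- \frac{460}{3} \approx -153.33$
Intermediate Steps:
$R{\left(J \right)} = - \frac{2}{3} + \frac{J}{3}$ ($R{\left(J \right)} = \frac{-2 + J}{-2 + 5} = \frac{-2 + J}{3} = \left(-2 + J\right) \frac{1}{3} = - \frac{2}{3} + \frac{J}{3}$)
$w{\left(U,x \right)} = x \left(x + \frac{-2 + x}{2 U}\right)$ ($w{\left(U,x \right)} = x \left(\frac{x - 2}{U + U} + x\right) = x \left(\frac{-2 + x}{2 U} + x\right) = x \left(x + \frac{-2 + x}{2 U}\right)$)
$R{\left(-2 \right)} w{\left(K,-10 \right)} = \left(- \frac{2}{3} + \frac{1}{3} \left(-2\right)\right) \frac{1}{2} \left(-10\right) \frac{1}{4} \left(-2 - 10 + 2 \cdot 4 \left(-10\right)\right) = \left(- \frac{2}{3} - \frac{2}{3}\right) \frac{1}{2} \left(-10\right) \frac{1}{4} \left(-2 - 10 - 80\right) = - \frac{4 \cdot \frac{1}{2} \left(-10\right) \frac{1}{4} \left(-92\right)}{3} = \left(- \frac{4}{3}\right) 115 = - \frac{460}{3}$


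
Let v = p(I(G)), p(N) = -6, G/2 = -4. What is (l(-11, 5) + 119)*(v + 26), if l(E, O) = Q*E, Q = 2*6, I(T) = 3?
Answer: -260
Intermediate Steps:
G = -8 (G = 2*(-4) = -8)
Q = 12
v = -6
l(E, O) = 12*E
(l(-11, 5) + 119)*(v + 26) = (12*(-11) + 119)*(-6 + 26) = (-132 + 119)*20 = -13*20 = -260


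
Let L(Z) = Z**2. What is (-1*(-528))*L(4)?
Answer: 8448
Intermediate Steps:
(-1*(-528))*L(4) = -1*(-528)*4**2 = 528*16 = 8448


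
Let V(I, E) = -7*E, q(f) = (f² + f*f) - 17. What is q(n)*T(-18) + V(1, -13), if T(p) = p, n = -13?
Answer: -5687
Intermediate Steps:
q(f) = -17 + 2*f² (q(f) = (f² + f²) - 17 = 2*f² - 17 = -17 + 2*f²)
q(n)*T(-18) + V(1, -13) = (-17 + 2*(-13)²)*(-18) - 7*(-13) = (-17 + 2*169)*(-18) + 91 = (-17 + 338)*(-18) + 91 = 321*(-18) + 91 = -5778 + 91 = -5687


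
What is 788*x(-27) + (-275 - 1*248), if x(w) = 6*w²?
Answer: 3446189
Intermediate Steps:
788*x(-27) + (-275 - 1*248) = 788*(6*(-27)²) + (-275 - 1*248) = 788*(6*729) + (-275 - 248) = 788*4374 - 523 = 3446712 - 523 = 3446189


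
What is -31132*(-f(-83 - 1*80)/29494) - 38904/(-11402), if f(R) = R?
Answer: -14178049214/84072647 ≈ -168.64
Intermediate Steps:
-31132*(-f(-83 - 1*80)/29494) - 38904/(-11402) = -31132/((-29494/(-83 - 1*80))) - 38904/(-11402) = -31132/((-29494/(-83 - 80))) - 38904*(-1/11402) = -31132/((-29494/(-163))) + 19452/5701 = -31132/((-29494*(-1/163))) + 19452/5701 = -31132/29494/163 + 19452/5701 = -31132*163/29494 + 19452/5701 = -2537258/14747 + 19452/5701 = -14178049214/84072647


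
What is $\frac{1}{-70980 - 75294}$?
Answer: $- \frac{1}{146274} \approx -6.8365 \cdot 10^{-6}$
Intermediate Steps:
$\frac{1}{-70980 - 75294} = \frac{1}{-146274} = - \frac{1}{146274}$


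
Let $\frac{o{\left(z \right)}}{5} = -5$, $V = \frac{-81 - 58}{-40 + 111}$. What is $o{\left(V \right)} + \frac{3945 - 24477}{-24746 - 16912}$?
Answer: $- \frac{170153}{6943} \approx -24.507$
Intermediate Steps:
$V = - \frac{139}{71} \approx -1.9577$
$o{\left(z \right)} = -25$ ($o{\left(z \right)} = 5 \left(-5\right) = -25$)
$o{\left(V \right)} + \frac{3945 - 24477}{-24746 - 16912} = -25 + \frac{3945 - 24477}{-24746 - 16912} = -25 - \frac{20532}{-41658} = -25 - - \frac{3422}{6943} = -25 + \frac{3422}{6943} = - \frac{170153}{6943}$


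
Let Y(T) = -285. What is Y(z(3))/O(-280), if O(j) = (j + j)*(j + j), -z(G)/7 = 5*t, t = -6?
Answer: -57/62720 ≈ -0.00090880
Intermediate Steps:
z(G) = 210 (z(G) = -35*(-6) = -7*(-30) = 210)
O(j) = 4*j**2 (O(j) = (2*j)*(2*j) = 4*j**2)
Y(z(3))/O(-280) = -285/(4*(-280)**2) = -285/(4*78400) = -285/313600 = -285*1/313600 = -57/62720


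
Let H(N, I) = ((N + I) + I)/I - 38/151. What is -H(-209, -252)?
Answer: -98087/38052 ≈ -2.5777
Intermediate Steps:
H(N, I) = -38/151 + (N + 2*I)/I (H(N, I) = ((I + N) + I)/I - 38*1/151 = (N + 2*I)/I - 38/151 = -38/151 + (N + 2*I)/I)
-H(-209, -252) = -(264/151 - 209/(-252)) = -(264/151 - 209*(-1/252)) = -(264/151 + 209/252) = -1*98087/38052 = -98087/38052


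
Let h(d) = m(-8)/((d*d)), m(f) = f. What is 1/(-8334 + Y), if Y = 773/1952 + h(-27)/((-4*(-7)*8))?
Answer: -9961056/83011496573 ≈ -0.00012000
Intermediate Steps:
h(d) = -8/d**2
Y = 3944131/9961056 (Y = 773/1952 + (-8/(-27)**2)/((-4*(-7)*8)) = 773*(1/1952) + (-8*1/729)/((28*8)) = 773/1952 - 8/729/224 = 773/1952 - 8/729*1/224 = 773/1952 - 1/20412 = 3944131/9961056 ≈ 0.39596)
1/(-8334 + Y) = 1/(-8334 + 3944131/9961056) = 1/(-83011496573/9961056) = -9961056/83011496573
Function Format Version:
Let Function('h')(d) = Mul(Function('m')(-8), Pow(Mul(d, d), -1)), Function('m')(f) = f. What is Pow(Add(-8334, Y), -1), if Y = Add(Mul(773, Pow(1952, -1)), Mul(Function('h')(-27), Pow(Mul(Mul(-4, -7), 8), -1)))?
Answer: Rational(-9961056, 83011496573) ≈ -0.00012000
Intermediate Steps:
Function('h')(d) = Mul(-8, Pow(d, -2)) (Function('h')(d) = Mul(-8, Pow(Mul(d, d), -1)) = Mul(-8, Pow(Pow(d, 2), -1)) = Mul(-8, Pow(d, -2)))
Y = Rational(3944131, 9961056) (Y = Add(Mul(773, Pow(1952, -1)), Mul(Mul(-8, Pow(-27, -2)), Pow(Mul(Mul(-4, -7), 8), -1))) = Add(Mul(773, Rational(1, 1952)), Mul(Mul(-8, Rational(1, 729)), Pow(Mul(28, 8), -1))) = Add(Rational(773, 1952), Mul(Rational(-8, 729), Pow(224, -1))) = Add(Rational(773, 1952), Mul(Rational(-8, 729), Rational(1, 224))) = Add(Rational(773, 1952), Rational(-1, 20412)) = Rational(3944131, 9961056) ≈ 0.39596)
Pow(Add(-8334, Y), -1) = Pow(Add(-8334, Rational(3944131, 9961056)), -1) = Pow(Rational(-83011496573, 9961056), -1) = Rational(-9961056, 83011496573)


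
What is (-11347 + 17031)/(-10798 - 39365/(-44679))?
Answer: -253955436/482404477 ≈ -0.52644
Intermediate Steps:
(-11347 + 17031)/(-10798 - 39365/(-44679)) = 5684/(-10798 - 39365*(-1/44679)) = 5684/(-10798 + 39365/44679) = 5684/(-482404477/44679) = 5684*(-44679/482404477) = -253955436/482404477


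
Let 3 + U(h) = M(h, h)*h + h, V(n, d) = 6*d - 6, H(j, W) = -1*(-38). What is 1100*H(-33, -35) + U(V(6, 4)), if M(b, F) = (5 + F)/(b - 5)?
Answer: 544009/13 ≈ 41847.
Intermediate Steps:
M(b, F) = (5 + F)/(-5 + b)
H(j, W) = 38
V(n, d) = -6 + 6*d
U(h) = -3 + h + h*(5 + h)/(-5 + h) (U(h) = -3 + (((5 + h)/(-5 + h))*h + h) = -3 + (h*(5 + h)/(-5 + h) + h) = -3 + (h + h*(5 + h)/(-5 + h)) = -3 + h + h*(5 + h)/(-5 + h))
1100*H(-33, -35) + U(V(6, 4)) = 1100*38 + (15 - 3*(-6 + 6*4) + 2*(-6 + 6*4)²)/(-5 + (-6 + 6*4)) = 41800 + (15 - 3*(-6 + 24) + 2*(-6 + 24)²)/(-5 + (-6 + 24)) = 41800 + (15 - 3*18 + 2*18²)/(-5 + 18) = 41800 + (15 - 54 + 2*324)/13 = 41800 + (15 - 54 + 648)/13 = 41800 + (1/13)*609 = 41800 + 609/13 = 544009/13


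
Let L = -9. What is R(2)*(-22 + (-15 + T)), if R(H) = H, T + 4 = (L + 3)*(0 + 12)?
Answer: -226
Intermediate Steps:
T = -76 (T = -4 + (-9 + 3)*(0 + 12) = -4 - 6*12 = -4 - 72 = -76)
R(2)*(-22 + (-15 + T)) = 2*(-22 + (-15 - 76)) = 2*(-22 - 91) = 2*(-113) = -226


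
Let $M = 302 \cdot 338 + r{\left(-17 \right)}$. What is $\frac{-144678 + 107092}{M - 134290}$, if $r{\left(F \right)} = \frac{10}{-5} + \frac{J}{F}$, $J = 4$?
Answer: $\frac{319481}{273838} \approx 1.1667$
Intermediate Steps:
$r{\left(F \right)} = -2 + \frac{4}{F}$ ($r{\left(F \right)} = \frac{10}{-5} + \frac{4}{F} = 10 \left(- \frac{1}{5}\right) + \frac{4}{F} = -2 + \frac{4}{F}$)
$M = \frac{1735254}{17}$ ($M = 302 \cdot 338 - \left(2 - \frac{4}{-17}\right) = 102076 + \left(-2 + 4 \left(- \frac{1}{17}\right)\right) = 102076 - \frac{38}{17} = \frac{1735254}{17} \approx 1.0207 \cdot 10^{5}$)
$\frac{-144678 + 107092}{M - 134290} = \frac{-144678 + 107092}{\frac{1735254}{17} - 134290} = - \frac{37586}{\frac{1735254}{17} - 134290} = - \frac{37586}{- \frac{547676}{17}} = \left(-37586\right) \left(- \frac{17}{547676}\right) = \frac{319481}{273838}$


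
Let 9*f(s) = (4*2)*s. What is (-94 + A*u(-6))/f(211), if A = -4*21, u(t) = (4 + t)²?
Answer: -1935/844 ≈ -2.2927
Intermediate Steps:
f(s) = 8*s/9 (f(s) = ((4*2)*s)/9 = (8*s)/9 = 8*s/9)
A = -84
(-94 + A*u(-6))/f(211) = (-94 - 84*(4 - 6)²)/(((8/9)*211)) = (-94 - 84*(-2)²)/(1688/9) = (-94 - 84*4)*(9/1688) = (-94 - 336)*(9/1688) = -430*9/1688 = -1935/844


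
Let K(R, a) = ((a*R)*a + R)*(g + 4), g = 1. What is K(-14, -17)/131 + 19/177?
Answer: -3590611/23187 ≈ -154.85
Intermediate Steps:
K(R, a) = 5*R + 5*R*a**2 (K(R, a) = ((a*R)*a + R)*(1 + 4) = ((R*a)*a + R)*5 = (R*a**2 + R)*5 = (R + R*a**2)*5 = 5*R + 5*R*a**2)
K(-14, -17)/131 + 19/177 = (5*(-14)*(1 + (-17)**2))/131 + 19/177 = (5*(-14)*(1 + 289))*(1/131) + 19*(1/177) = (5*(-14)*290)*(1/131) + 19/177 = -20300*1/131 + 19/177 = -20300/131 + 19/177 = -3590611/23187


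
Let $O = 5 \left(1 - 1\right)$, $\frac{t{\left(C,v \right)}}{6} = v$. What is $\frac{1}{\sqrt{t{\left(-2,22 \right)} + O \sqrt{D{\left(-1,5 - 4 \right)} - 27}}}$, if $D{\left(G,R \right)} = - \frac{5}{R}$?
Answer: $\frac{\sqrt{33}}{66} \approx 0.087039$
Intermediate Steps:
$t{\left(C,v \right)} = 6 v$
$O = 0$ ($O = 5 \cdot 0 = 0$)
$\frac{1}{\sqrt{t{\left(-2,22 \right)} + O \sqrt{D{\left(-1,5 - 4 \right)} - 27}}} = \frac{1}{\sqrt{6 \cdot 22 + 0 \sqrt{- \frac{5}{5 - 4} - 27}}} = \frac{1}{\sqrt{132 + 0 \sqrt{- \frac{5}{1} - 27}}} = \frac{1}{\sqrt{132 + 0 \sqrt{\left(-5\right) 1 - 27}}} = \frac{1}{\sqrt{132 + 0 \sqrt{-5 - 27}}} = \frac{1}{\sqrt{132 + 0 \sqrt{-32}}} = \frac{1}{\sqrt{132 + 0 \cdot 4 i \sqrt{2}}} = \frac{1}{\sqrt{132 + 0}} = \frac{1}{\sqrt{132}} = \frac{1}{2 \sqrt{33}} = \frac{\sqrt{33}}{66}$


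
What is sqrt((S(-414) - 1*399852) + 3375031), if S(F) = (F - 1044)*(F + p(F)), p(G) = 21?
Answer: sqrt(3548173) ≈ 1883.7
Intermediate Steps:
S(F) = (-1044 + F)*(21 + F) (S(F) = (F - 1044)*(F + 21) = (-1044 + F)*(21 + F))
sqrt((S(-414) - 1*399852) + 3375031) = sqrt(((-21924 + (-414)**2 - 1023*(-414)) - 1*399852) + 3375031) = sqrt(((-21924 + 171396 + 423522) - 399852) + 3375031) = sqrt((572994 - 399852) + 3375031) = sqrt(173142 + 3375031) = sqrt(3548173)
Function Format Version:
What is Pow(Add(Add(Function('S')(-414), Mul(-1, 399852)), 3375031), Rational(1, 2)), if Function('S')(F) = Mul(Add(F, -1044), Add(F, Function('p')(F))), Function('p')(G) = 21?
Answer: Pow(3548173, Rational(1, 2)) ≈ 1883.7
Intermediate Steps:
Function('S')(F) = Mul(Add(-1044, F), Add(21, F)) (Function('S')(F) = Mul(Add(F, -1044), Add(F, 21)) = Mul(Add(-1044, F), Add(21, F)))
Pow(Add(Add(Function('S')(-414), Mul(-1, 399852)), 3375031), Rational(1, 2)) = Pow(Add(Add(Add(-21924, Pow(-414, 2), Mul(-1023, -414)), Mul(-1, 399852)), 3375031), Rational(1, 2)) = Pow(Add(Add(Add(-21924, 171396, 423522), -399852), 3375031), Rational(1, 2)) = Pow(Add(Add(572994, -399852), 3375031), Rational(1, 2)) = Pow(Add(173142, 3375031), Rational(1, 2)) = Pow(3548173, Rational(1, 2))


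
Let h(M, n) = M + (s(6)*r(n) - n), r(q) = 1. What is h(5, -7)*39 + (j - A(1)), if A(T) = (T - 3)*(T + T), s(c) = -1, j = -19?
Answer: 414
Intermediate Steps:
A(T) = 2*T*(-3 + T) (A(T) = (-3 + T)*(2*T) = 2*T*(-3 + T))
h(M, n) = -1 + M - n (h(M, n) = M + (-1*1 - n) = M + (-1 - n) = -1 + M - n)
h(5, -7)*39 + (j - A(1)) = (-1 + 5 - 1*(-7))*39 + (-19 - 2*(-3 + 1)) = (-1 + 5 + 7)*39 + (-19 - 2*(-2)) = 11*39 + (-19 - 1*(-4)) = 429 + (-19 + 4) = 429 - 15 = 414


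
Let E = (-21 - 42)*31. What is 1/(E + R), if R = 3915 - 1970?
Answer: -1/8 ≈ -0.12500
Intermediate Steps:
R = 1945
E = -1953 (E = -63*31 = -1953)
1/(E + R) = 1/(-1953 + 1945) = 1/(-8) = -1/8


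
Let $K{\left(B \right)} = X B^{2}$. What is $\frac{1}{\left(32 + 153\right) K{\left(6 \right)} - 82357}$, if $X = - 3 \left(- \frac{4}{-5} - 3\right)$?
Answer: $- \frac{1}{38401} \approx -2.6041 \cdot 10^{-5}$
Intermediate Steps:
$X = \frac{33}{5}$ ($X = - 3 \left(\left(-4\right) \left(- \frac{1}{5}\right) - 3\right) = - 3 \left(\frac{4}{5} - 3\right) = \left(-3\right) \left(- \frac{11}{5}\right) = \frac{33}{5} \approx 6.6$)
$K{\left(B \right)} = \frac{33 B^{2}}{5}$
$\frac{1}{\left(32 + 153\right) K{\left(6 \right)} - 82357} = \frac{1}{\left(32 + 153\right) \frac{33 \cdot 6^{2}}{5} - 82357} = \frac{1}{185 \cdot \frac{33}{5} \cdot 36 - 82357} = \frac{1}{185 \cdot \frac{1188}{5} - 82357} = \frac{1}{43956 - 82357} = \frac{1}{-38401} = - \frac{1}{38401}$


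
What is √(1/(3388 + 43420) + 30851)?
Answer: √16898549372518/23404 ≈ 175.64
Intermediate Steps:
√(1/(3388 + 43420) + 30851) = √(1/46808 + 30851) = √(1444073609/46808) = √16898549372518/23404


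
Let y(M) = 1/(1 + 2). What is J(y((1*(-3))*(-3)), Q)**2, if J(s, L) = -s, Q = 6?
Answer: 1/9 ≈ 0.11111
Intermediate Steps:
y(M) = 1/3
J(y((1*(-3))*(-3)), Q)**2 = (-1*1/3)**2 = (-1/3)**2 = 1/9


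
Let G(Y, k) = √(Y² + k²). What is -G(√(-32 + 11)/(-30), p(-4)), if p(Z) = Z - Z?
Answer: -I*√21/30 ≈ -0.15275*I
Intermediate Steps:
p(Z) = 0
-G(√(-32 + 11)/(-30), p(-4)) = -√((√(-32 + 11)/(-30))² + 0²) = -√((√(-21)*(-1/30))² + 0) = -√(((I*√21)*(-1/30))² + 0) = -√((-I*√21/30)² + 0) = -√(-7/300 + 0) = -√(-7/300) = -I*√21/30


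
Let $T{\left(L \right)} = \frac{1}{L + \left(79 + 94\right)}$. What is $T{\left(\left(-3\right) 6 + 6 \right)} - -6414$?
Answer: $\frac{1032655}{161} \approx 6414.0$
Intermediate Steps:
$T{\left(L \right)} = \frac{1}{173 + L}$ ($T{\left(L \right)} = \frac{1}{L + 173} = \frac{1}{173 + L}$)
$T{\left(\left(-3\right) 6 + 6 \right)} - -6414 = \frac{1}{173 + \left(\left(-3\right) 6 + 6\right)} - -6414 = \frac{1}{173 + \left(-18 + 6\right)} + 6414 = \frac{1}{173 - 12} + 6414 = \frac{1}{161} + 6414 = \frac{1032655}{161}$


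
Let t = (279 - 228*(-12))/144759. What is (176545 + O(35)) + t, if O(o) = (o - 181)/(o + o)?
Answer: 298155418681/1688855 ≈ 1.7654e+5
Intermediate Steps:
t = 1005/48253 (t = (279 + 2736)*(1/144759) = 3015*(1/144759) = 1005/48253 ≈ 0.020828)
O(o) = (-181 + o)/(2*o) (O(o) = (-181 + o)/((2*o)) = (-181 + o)*(1/(2*o)) = (-181 + o)/(2*o))
(176545 + O(35)) + t = (176545 + (½)*(-181 + 35)/35) + 1005/48253 = (176545 + (½)*(1/35)*(-146)) + 1005/48253 = (176545 - 73/35) + 1005/48253 = 6179002/35 + 1005/48253 = 298155418681/1688855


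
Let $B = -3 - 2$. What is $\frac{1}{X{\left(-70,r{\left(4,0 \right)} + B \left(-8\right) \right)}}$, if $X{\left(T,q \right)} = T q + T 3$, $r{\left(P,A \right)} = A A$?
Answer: $- \frac{1}{3010} \approx -0.00033223$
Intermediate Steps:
$r{\left(P,A \right)} = A^{2}$
$B = -5$ ($B = -3 - 2 = -5$)
$X{\left(T,q \right)} = 3 T + T q$ ($X{\left(T,q \right)} = T q + 3 T = 3 T + T q$)
$\frac{1}{X{\left(-70,r{\left(4,0 \right)} + B \left(-8\right) \right)}} = \frac{1}{\left(-70\right) \left(3 + \left(0^{2} - -40\right)\right)} = \frac{1}{\left(-70\right) \left(3 + \left(0 + 40\right)\right)} = \frac{1}{\left(-70\right) \left(3 + 40\right)} = \frac{1}{\left(-70\right) 43} = \frac{1}{-3010} = - \frac{1}{3010}$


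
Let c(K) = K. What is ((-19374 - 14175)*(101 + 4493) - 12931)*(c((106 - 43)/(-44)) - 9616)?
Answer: 65225707536179/44 ≈ 1.4824e+12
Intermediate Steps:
((-19374 - 14175)*(101 + 4493) - 12931)*(c((106 - 43)/(-44)) - 9616) = ((-19374 - 14175)*(101 + 4493) - 12931)*((106 - 43)/(-44) - 9616) = (-33549*4594 - 12931)*(63*(-1/44) - 9616) = (-154124106 - 12931)*(-63/44 - 9616) = -154137037*(-423167/44) = 65225707536179/44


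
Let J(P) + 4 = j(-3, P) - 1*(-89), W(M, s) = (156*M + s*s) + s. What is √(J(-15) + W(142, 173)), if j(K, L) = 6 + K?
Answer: √52342 ≈ 228.78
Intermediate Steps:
W(M, s) = s + s² + 156*M (W(M, s) = (156*M + s²) + s = (s² + 156*M) + s = s + s² + 156*M)
J(P) = 88 (J(P) = -4 + ((6 - 3) - 1*(-89)) = -4 + (3 + 89) = -4 + 92 = 88)
√(J(-15) + W(142, 173)) = √(88 + (173 + 173² + 156*142)) = √(88 + (173 + 29929 + 22152)) = √(88 + 52254) = √52342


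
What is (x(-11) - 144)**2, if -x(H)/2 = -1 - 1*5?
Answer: 17424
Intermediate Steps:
x(H) = 12 (x(H) = -2*(-1 - 1*5) = -2*(-1 - 5) = -2*(-6) = 12)
(x(-11) - 144)**2 = (12 - 144)**2 = (-132)**2 = 17424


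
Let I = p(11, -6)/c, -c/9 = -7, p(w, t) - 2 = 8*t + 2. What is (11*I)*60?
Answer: -9680/21 ≈ -460.95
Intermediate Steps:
p(w, t) = 4 + 8*t (p(w, t) = 2 + (8*t + 2) = 2 + (2 + 8*t) = 4 + 8*t)
c = 63 (c = -9*(-7) = 63)
I = -44/63 (I = (4 + 8*(-6))/63 = (4 - 48)*(1/63) = -44*1/63 = -44/63 ≈ -0.69841)
(11*I)*60 = (11*(-44/63))*60 = -484/63*60 = -9680/21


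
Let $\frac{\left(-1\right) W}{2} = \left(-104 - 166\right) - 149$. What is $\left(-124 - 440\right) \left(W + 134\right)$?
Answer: $-548208$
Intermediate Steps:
$W = 838$ ($W = - 2 \left(\left(-104 - 166\right) - 149\right) = - 2 \left(-270 - 149\right) = \left(-2\right) \left(-419\right) = 838$)
$\left(-124 - 440\right) \left(W + 134\right) = \left(-124 - 440\right) \left(838 + 134\right) = \left(-564\right) 972 = -548208$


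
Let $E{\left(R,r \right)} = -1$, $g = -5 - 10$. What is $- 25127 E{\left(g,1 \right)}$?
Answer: $25127$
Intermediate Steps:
$g = -15$ ($g = -5 - 10 = -15$)
$- 25127 E{\left(g,1 \right)} = \left(-25127\right) \left(-1\right) = 25127$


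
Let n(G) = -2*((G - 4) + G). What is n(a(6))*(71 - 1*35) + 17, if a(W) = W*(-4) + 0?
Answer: 3761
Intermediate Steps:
a(W) = -4*W (a(W) = -4*W + 0 = -4*W)
n(G) = 8 - 4*G (n(G) = -2*((-4 + G) + G) = -2*(-4 + 2*G) = 8 - 4*G)
n(a(6))*(71 - 1*35) + 17 = (8 - (-16)*6)*(71 - 1*35) + 17 = (8 - 4*(-24))*(71 - 35) + 17 = (8 + 96)*36 + 17 = 104*36 + 17 = 3744 + 17 = 3761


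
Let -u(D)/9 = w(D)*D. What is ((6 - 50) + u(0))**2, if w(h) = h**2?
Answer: 1936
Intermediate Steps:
u(D) = -9*D**3 (u(D) = -9*D**2*D = -9*D**3)
((6 - 50) + u(0))**2 = ((6 - 50) - 9*0**3)**2 = (-44 - 9*0)**2 = (-44 + 0)**2 = (-44)**2 = 1936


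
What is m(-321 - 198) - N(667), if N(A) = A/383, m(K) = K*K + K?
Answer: 102965819/383 ≈ 2.6884e+5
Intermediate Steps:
m(K) = K + K² (m(K) = K² + K = K + K²)
N(A) = A/383 (N(A) = A*(1/383) = A/383)
m(-321 - 198) - N(667) = (-321 - 198)*(1 + (-321 - 198)) - 667/383 = -519*(1 - 519) - 1*667/383 = -519*(-518) - 667/383 = 268842 - 667/383 = 102965819/383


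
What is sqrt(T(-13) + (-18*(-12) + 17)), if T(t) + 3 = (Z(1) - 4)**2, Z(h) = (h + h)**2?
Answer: sqrt(230) ≈ 15.166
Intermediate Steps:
Z(h) = 4*h**2 (Z(h) = (2*h)**2 = 4*h**2)
T(t) = -3 (T(t) = -3 + (4*1**2 - 4)**2 = -3 + (4*1 - 4)**2 = -3 + (4 - 4)**2 = -3 + 0**2 = -3 + 0 = -3)
sqrt(T(-13) + (-18*(-12) + 17)) = sqrt(-3 + (-18*(-12) + 17)) = sqrt(-3 + (216 + 17)) = sqrt(-3 + 233) = sqrt(230)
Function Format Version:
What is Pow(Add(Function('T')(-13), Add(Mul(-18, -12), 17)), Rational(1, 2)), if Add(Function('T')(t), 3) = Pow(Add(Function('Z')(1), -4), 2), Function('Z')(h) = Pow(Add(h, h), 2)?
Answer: Pow(230, Rational(1, 2)) ≈ 15.166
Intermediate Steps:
Function('Z')(h) = Mul(4, Pow(h, 2)) (Function('Z')(h) = Pow(Mul(2, h), 2) = Mul(4, Pow(h, 2)))
Function('T')(t) = -3 (Function('T')(t) = Add(-3, Pow(Add(Mul(4, Pow(1, 2)), -4), 2)) = Add(-3, Pow(Add(Mul(4, 1), -4), 2)) = Add(-3, Pow(Add(4, -4), 2)) = Add(-3, Pow(0, 2)) = Add(-3, 0) = -3)
Pow(Add(Function('T')(-13), Add(Mul(-18, -12), 17)), Rational(1, 2)) = Pow(Add(-3, Add(Mul(-18, -12), 17)), Rational(1, 2)) = Pow(Add(-3, Add(216, 17)), Rational(1, 2)) = Pow(Add(-3, 233), Rational(1, 2)) = Pow(230, Rational(1, 2))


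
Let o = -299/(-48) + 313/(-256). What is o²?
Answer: 14784025/589824 ≈ 25.065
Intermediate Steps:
o = 3845/768 (o = -299*(-1/48) + 313*(-1/256) = 299/48 - 313/256 = 3845/768 ≈ 5.0065)
o² = (3845/768)² = 14784025/589824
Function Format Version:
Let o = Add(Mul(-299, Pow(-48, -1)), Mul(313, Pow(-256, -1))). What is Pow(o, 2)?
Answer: Rational(14784025, 589824) ≈ 25.065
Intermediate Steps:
o = Rational(3845, 768) (o = Add(Mul(-299, Rational(-1, 48)), Mul(313, Rational(-1, 256))) = Add(Rational(299, 48), Rational(-313, 256)) = Rational(3845, 768) ≈ 5.0065)
Pow(o, 2) = Pow(Rational(3845, 768), 2) = Rational(14784025, 589824)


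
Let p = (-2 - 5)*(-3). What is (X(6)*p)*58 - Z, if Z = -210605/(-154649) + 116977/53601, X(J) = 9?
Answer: 5343433974380/487608297 ≈ 10958.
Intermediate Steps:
p = 21 (p = -7*(-3) = 21)
Z = 1728177334/487608297 (Z = -210605*(-1/154649) + 116977*(1/53601) = 210605/154649 + 6881/3153 = 1728177334/487608297 ≈ 3.5442)
(X(6)*p)*58 - Z = (9*21)*58 - 1*1728177334/487608297 = 189*58 - 1728177334/487608297 = 10962 - 1728177334/487608297 = 5343433974380/487608297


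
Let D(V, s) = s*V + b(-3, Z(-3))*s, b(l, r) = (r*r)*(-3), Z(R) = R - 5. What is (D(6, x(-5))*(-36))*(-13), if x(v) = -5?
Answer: 435240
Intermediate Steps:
Z(R) = -5 + R
b(l, r) = -3*r**2 (b(l, r) = r**2*(-3) = -3*r**2)
D(V, s) = -192*s + V*s (D(V, s) = s*V + (-3*(-5 - 3)**2)*s = V*s + (-3*(-8)**2)*s = V*s + (-3*64)*s = V*s - 192*s = -192*s + V*s)
(D(6, x(-5))*(-36))*(-13) = (-5*(-192 + 6)*(-36))*(-13) = (-5*(-186)*(-36))*(-13) = (930*(-36))*(-13) = -33480*(-13) = 435240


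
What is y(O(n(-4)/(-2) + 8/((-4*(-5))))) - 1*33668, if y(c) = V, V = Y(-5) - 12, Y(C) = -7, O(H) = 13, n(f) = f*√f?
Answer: -33687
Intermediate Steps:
n(f) = f^(3/2)
V = -19 (V = -7 - 12 = -19)
y(c) = -19
y(O(n(-4)/(-2) + 8/((-4*(-5))))) - 1*33668 = -19 - 1*33668 = -19 - 33668 = -33687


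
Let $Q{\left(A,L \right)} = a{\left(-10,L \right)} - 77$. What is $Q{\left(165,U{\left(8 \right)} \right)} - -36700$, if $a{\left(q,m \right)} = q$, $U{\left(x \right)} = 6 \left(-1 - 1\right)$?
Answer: $36613$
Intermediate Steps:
$U{\left(x \right)} = -12$ ($U{\left(x \right)} = 6 \left(-2\right) = -12$)
$Q{\left(A,L \right)} = -87$ ($Q{\left(A,L \right)} = -10 - 77 = -87$)
$Q{\left(165,U{\left(8 \right)} \right)} - -36700 = -87 - -36700 = -87 + 36700 = 36613$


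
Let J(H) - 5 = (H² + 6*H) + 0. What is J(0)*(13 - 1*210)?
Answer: -985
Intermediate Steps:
J(H) = 5 + H² + 6*H (J(H) = 5 + ((H² + 6*H) + 0) = 5 + (H² + 6*H) = 5 + H² + 6*H)
J(0)*(13 - 1*210) = (5 + 0² + 6*0)*(13 - 1*210) = (5 + 0 + 0)*(13 - 210) = 5*(-197) = -985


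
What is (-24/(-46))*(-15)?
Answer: -180/23 ≈ -7.8261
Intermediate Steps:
(-24/(-46))*(-15) = -1/46*(-24)*(-15) = (12/23)*(-15) = -180/23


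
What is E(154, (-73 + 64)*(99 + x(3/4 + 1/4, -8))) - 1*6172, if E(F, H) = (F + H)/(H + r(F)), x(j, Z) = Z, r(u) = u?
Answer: -6171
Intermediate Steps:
E(F, H) = 1 (E(F, H) = (F + H)/(H + F) = (F + H)/(F + H) = 1)
E(154, (-73 + 64)*(99 + x(3/4 + 1/4, -8))) - 1*6172 = 1 - 1*6172 = 1 - 6172 = -6171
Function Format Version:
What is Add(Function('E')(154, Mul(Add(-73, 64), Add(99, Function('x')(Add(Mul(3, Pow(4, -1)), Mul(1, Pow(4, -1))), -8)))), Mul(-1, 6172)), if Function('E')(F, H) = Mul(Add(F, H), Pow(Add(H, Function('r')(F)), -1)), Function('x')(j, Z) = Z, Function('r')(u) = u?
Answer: -6171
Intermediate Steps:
Function('E')(F, H) = 1 (Function('E')(F, H) = Mul(Add(F, H), Pow(Add(H, F), -1)) = Mul(Add(F, H), Pow(Add(F, H), -1)) = 1)
Add(Function('E')(154, Mul(Add(-73, 64), Add(99, Function('x')(Add(Mul(3, Pow(4, -1)), Mul(1, Pow(4, -1))), -8)))), Mul(-1, 6172)) = Add(1, Mul(-1, 6172)) = Add(1, -6172) = -6171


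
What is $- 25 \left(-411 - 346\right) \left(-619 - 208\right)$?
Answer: $-15650975$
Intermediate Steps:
$- 25 \left(-411 - 346\right) \left(-619 - 208\right) = - 25 \left(\left(-757\right) \left(-827\right)\right) = \left(-25\right) 626039 = -15650975$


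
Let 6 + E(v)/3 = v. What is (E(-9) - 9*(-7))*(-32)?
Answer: -576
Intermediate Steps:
E(v) = -18 + 3*v
(E(-9) - 9*(-7))*(-32) = ((-18 + 3*(-9)) - 9*(-7))*(-32) = ((-18 - 27) + 63)*(-32) = (-45 + 63)*(-32) = 18*(-32) = -576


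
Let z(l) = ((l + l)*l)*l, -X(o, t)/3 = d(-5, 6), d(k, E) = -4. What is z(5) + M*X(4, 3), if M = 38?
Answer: 706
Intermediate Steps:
X(o, t) = 12 (X(o, t) = -3*(-4) = 12)
z(l) = 2*l³ (z(l) = ((2*l)*l)*l = (2*l²)*l = 2*l³)
z(5) + M*X(4, 3) = 2*5³ + 38*12 = 2*125 + 456 = 250 + 456 = 706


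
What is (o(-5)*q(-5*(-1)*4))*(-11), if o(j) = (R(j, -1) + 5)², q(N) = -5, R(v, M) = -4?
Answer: 55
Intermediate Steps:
o(j) = 1 (o(j) = (-4 + 5)² = 1² = 1)
(o(-5)*q(-5*(-1)*4))*(-11) = (1*(-5))*(-11) = -5*(-11) = 55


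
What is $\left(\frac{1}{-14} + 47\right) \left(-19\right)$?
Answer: $- \frac{12483}{14} \approx -891.64$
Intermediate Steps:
$\left(\frac{1}{-14} + 47\right) \left(-19\right) = \left(- \frac{1}{14} + 47\right) \left(-19\right) = \frac{657}{14} \left(-19\right) = - \frac{12483}{14}$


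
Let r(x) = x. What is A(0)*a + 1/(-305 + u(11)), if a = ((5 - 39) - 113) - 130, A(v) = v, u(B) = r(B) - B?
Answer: -1/305 ≈ -0.0032787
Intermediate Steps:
u(B) = 0 (u(B) = B - B = 0)
a = -277 (a = (-34 - 113) - 130 = -147 - 130 = -277)
A(0)*a + 1/(-305 + u(11)) = 0*(-277) + 1/(-305 + 0) = 0 + 1/(-305) = 0 - 1/305 = -1/305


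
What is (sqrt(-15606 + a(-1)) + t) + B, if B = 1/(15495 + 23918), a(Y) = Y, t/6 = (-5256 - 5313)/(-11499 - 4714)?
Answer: 2499352195/639002969 + I*sqrt(15607) ≈ 3.9113 + 124.93*I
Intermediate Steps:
t = 63414/16213 (t = 6*((-5256 - 5313)/(-11499 - 4714)) = 6*(-10569/(-16213)) = 6*(-10569*(-1/16213)) = 6*(10569/16213) = 63414/16213 ≈ 3.9113)
B = 1/39413 ≈ 2.5372e-5
(sqrt(-15606 + a(-1)) + t) + B = (sqrt(-15606 - 1) + 63414/16213) + 1/39413 = (sqrt(-15607) + 63414/16213) + 1/39413 = (I*sqrt(15607) + 63414/16213) + 1/39413 = (63414/16213 + I*sqrt(15607)) + 1/39413 = 2499352195/639002969 + I*sqrt(15607)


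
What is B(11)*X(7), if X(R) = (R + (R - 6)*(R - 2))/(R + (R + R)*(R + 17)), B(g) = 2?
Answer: 24/343 ≈ 0.069971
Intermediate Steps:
X(R) = (R + (-6 + R)*(-2 + R))/(R + 2*R*(17 + R)) (X(R) = (R + (-6 + R)*(-2 + R))/(R + (2*R)*(17 + R)) = (R + (-6 + R)*(-2 + R))/(R + 2*R*(17 + R)))
B(11)*X(7) = 2*((12 + 7² - 7*7)/(7*(35 + 2*7))) = 2*((12 + 49 - 49)/(7*(35 + 14))) = 2*((⅐)*12/49) = 2*((⅐)*(1/49)*12) = 2*(12/343) = 24/343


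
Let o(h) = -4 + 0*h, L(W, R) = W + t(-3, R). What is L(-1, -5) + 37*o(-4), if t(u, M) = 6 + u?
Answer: -146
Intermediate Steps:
L(W, R) = 3 + W (L(W, R) = W + (6 - 3) = W + 3 = 3 + W)
o(h) = -4 (o(h) = -4 + 0 = -4)
L(-1, -5) + 37*o(-4) = (3 - 1) + 37*(-4) = 2 - 148 = -146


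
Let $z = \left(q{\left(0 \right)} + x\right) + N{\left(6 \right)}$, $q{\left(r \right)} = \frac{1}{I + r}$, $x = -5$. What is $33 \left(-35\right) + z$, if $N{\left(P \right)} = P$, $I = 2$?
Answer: $- \frac{2307}{2} \approx -1153.5$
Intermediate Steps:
$q{\left(r \right)} = \frac{1}{2 + r}$
$z = \frac{3}{2}$ ($z = \left(\frac{1}{2 + 0} - 5\right) + 6 = \left(\frac{1}{2} - 5\right) + 6 = - \frac{9}{2} + 6 = \frac{3}{2} \approx 1.5$)
$33 \left(-35\right) + z = 33 \left(-35\right) + \frac{3}{2} = -1155 + \frac{3}{2} = - \frac{2307}{2}$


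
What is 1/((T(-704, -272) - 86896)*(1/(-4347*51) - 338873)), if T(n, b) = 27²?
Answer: 221697/6473479193741494 ≈ 3.4247e-11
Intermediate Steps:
T(n, b) = 729
1/((T(-704, -272) - 86896)*(1/(-4347*51) - 338873)) = 1/((729 - 86896)*(1/(-4347*51) - 338873)) = 1/(-86167*(1/(-221697) - 338873)) = 1/(-86167*(-1/221697 - 338873)) = 1/(-86167*(-75127127482/221697)) = 1/(6473479193741494/221697) = 221697/6473479193741494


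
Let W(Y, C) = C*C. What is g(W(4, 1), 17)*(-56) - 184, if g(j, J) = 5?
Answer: -464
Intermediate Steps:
W(Y, C) = C²
g(W(4, 1), 17)*(-56) - 184 = 5*(-56) - 184 = -280 - 184 = -464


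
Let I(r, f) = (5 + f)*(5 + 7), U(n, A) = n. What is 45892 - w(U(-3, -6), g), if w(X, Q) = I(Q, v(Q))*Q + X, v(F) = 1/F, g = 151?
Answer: 36823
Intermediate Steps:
v(F) = 1/F
I(r, f) = 60 + 12*f (I(r, f) = (5 + f)*12 = 60 + 12*f)
w(X, Q) = X + Q*(60 + 12/Q) (w(X, Q) = (60 + 12/Q)*Q + X = Q*(60 + 12/Q) + X = X + Q*(60 + 12/Q))
45892 - w(U(-3, -6), g) = 45892 - (12 - 3 + 60*151) = 45892 - (12 - 3 + 9060) = 45892 - 1*9069 = 45892 - 9069 = 36823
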